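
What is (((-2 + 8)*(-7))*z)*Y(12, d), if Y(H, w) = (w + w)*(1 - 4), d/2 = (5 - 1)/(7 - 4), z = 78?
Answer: 52416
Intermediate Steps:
d = 8/3 (d = 2*((5 - 1)/(7 - 4)) = 2*(4/3) = 8/3 ≈ 2.6667)
Y(H, w) = -6*w (Y(H, w) = (2*w)*(-3) = -6*w)
(((-2 + 8)*(-7))*z)*Y(12, d) = (((-2 + 8)*(-7))*78)*(-6*8/3) = ((6*(-7))*78)*(-16) = -42*78*(-16) = -3276*(-16) = 52416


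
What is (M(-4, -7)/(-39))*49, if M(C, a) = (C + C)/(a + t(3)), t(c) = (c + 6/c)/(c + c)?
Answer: -784/481 ≈ -1.6299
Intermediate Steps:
t(c) = (c + 6/c)/(2*c) (t(c) = (c + 6/c)/((2*c)) = (c + 6/c)*(1/(2*c)) = (c + 6/c)/(2*c))
M(C, a) = 2*C/(5/6 + a) (M(C, a) = (C + C)/(a + (1/2 + 3/3**2)) = (2*C)/(a + (1/2 + 3*(1/9))) = (2*C)/(a + (1/2 + 1/3)) = (2*C)/(a + 5/6) = (2*C)/(5/6 + a) = 2*C/(5/6 + a))
(M(-4, -7)/(-39))*49 = ((12*(-4)/(5 + 6*(-7)))/(-39))*49 = ((12*(-4)/(5 - 42))*(-1/39))*49 = ((12*(-4)/(-37))*(-1/39))*49 = ((12*(-4)*(-1/37))*(-1/39))*49 = ((48/37)*(-1/39))*49 = -16/481*49 = -784/481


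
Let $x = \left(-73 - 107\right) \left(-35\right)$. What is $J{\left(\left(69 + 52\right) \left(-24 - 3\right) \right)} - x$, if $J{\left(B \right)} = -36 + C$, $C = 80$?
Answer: $-6256$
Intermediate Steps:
$x = 6300$ ($x = \left(-180\right) \left(-35\right) = 6300$)
$J{\left(B \right)} = 44$ ($J{\left(B \right)} = -36 + 80 = 44$)
$J{\left(\left(69 + 52\right) \left(-24 - 3\right) \right)} - x = 44 - 6300 = -6256$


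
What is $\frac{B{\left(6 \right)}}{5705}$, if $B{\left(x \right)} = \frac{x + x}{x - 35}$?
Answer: $- \frac{12}{165445} \approx -7.2532 \cdot 10^{-5}$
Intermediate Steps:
$B{\left(x \right)} = \frac{2 x}{-35 + x}$
$\frac{B{\left(6 \right)}}{5705} = \frac{2 \cdot 6 \frac{1}{-35 + 6}}{5705} = 2 \cdot 6 \frac{1}{-29} \cdot \frac{1}{5705} = 2 \cdot 6 \left(- \frac{1}{29}\right) \frac{1}{5705} = \left(- \frac{12}{29}\right) \frac{1}{5705} = - \frac{12}{165445}$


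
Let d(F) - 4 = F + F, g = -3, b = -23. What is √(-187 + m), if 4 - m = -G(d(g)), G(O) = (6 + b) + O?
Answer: I*√202 ≈ 14.213*I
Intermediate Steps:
d(F) = 4 + 2*F (d(F) = 4 + (F + F) = 4 + 2*F)
G(O) = -17 + O (G(O) = (6 - 23) + O = -17 + O)
m = -15 (m = 4 - (-1)*(-17 + (4 + 2*(-3))) = 4 - (-1)*(-17 + (4 - 6)) = 4 - (-1)*(-17 - 2) = 4 - (-1)*(-19) = 4 - 1*19 = 4 - 19 = -15)
√(-187 + m) = √(-187 - 15) = √(-202) = I*√202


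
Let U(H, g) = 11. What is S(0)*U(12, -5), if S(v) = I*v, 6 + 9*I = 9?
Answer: 0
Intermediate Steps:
I = ⅓ (I = -⅔ + (⅑)*9 = -⅔ + 1 = ⅓ ≈ 0.33333)
S(v) = v/3
S(0)*U(12, -5) = ((⅓)*0)*11 = 0*11 = 0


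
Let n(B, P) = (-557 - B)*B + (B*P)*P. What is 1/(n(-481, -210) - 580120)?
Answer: -1/21755664 ≈ -4.5965e-8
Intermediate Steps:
n(B, P) = B*P² + B*(-557 - B) (n(B, P) = B*(-557 - B) + B*P² = B*P² + B*(-557 - B))
1/(n(-481, -210) - 580120) = 1/(-481*(-557 + (-210)² - 1*(-481)) - 580120) = 1/(-481*(-557 + 44100 + 481) - 580120) = 1/(-481*44024 - 580120) = 1/(-21175544 - 580120) = 1/(-21755664) = -1/21755664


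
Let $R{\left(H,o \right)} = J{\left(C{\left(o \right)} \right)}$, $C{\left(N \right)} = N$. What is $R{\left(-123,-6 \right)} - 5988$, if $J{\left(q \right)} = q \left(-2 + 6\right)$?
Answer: $-6012$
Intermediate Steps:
$J{\left(q \right)} = 4 q$ ($J{\left(q \right)} = q 4 = 4 q$)
$R{\left(H,o \right)} = 4 o$
$R{\left(-123,-6 \right)} - 5988 = 4 \left(-6\right) - 5988 = -24 - 5988 = -6012$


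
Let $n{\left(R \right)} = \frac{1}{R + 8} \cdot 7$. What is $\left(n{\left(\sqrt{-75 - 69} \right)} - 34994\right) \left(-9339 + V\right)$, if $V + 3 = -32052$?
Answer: $\frac{18830896389}{13} + \frac{434637 i}{26} \approx 1.4485 \cdot 10^{9} + 16717.0 i$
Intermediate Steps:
$V = -32055$ ($V = -3 - 32052 = -32055$)
$n{\left(R \right)} = \frac{7}{8 + R}$ ($n{\left(R \right)} = \frac{1}{8 + R} 7 = \frac{7}{8 + R}$)
$\left(n{\left(\sqrt{-75 - 69} \right)} - 34994\right) \left(-9339 + V\right) = \left(\frac{7}{8 + \sqrt{-75 - 69}} - 34994\right) \left(-9339 - 32055\right) = \left(\frac{7}{8 + \sqrt{-144}} - 34994\right) \left(-41394\right) = \left(\frac{7}{8 + 12 i} - 34994\right) \left(-41394\right) = \left(7 \frac{8 - 12 i}{208} - 34994\right) \left(-41394\right) = \left(\frac{7 \left(8 - 12 i\right)}{208} - 34994\right) \left(-41394\right) = \left(-34994 + \frac{7 \left(8 - 12 i\right)}{208}\right) \left(-41394\right) = 1448541636 - \frac{144879 \left(8 - 12 i\right)}{104}$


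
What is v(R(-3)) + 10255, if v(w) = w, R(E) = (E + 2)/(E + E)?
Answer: 61531/6 ≈ 10255.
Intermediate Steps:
R(E) = (2 + E)/(2*E) (R(E) = (2 + E)/((2*E)) = (2 + E)*(1/(2*E)) = (2 + E)/(2*E))
v(R(-3)) + 10255 = (½)*(2 - 3)/(-3) + 10255 = (½)*(-⅓)*(-1) + 10255 = ⅙ + 10255 = 61531/6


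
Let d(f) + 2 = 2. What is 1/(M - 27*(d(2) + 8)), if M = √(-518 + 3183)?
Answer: -216/43991 - √2665/43991 ≈ -0.0060836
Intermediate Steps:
d(f) = 0 (d(f) = -2 + 2 = 0)
M = √2665 ≈ 51.624
1/(M - 27*(d(2) + 8)) = 1/(√2665 - 27*(0 + 8)) = 1/(√2665 - 27*8) = 1/(√2665 - 216) = 1/(-216 + √2665)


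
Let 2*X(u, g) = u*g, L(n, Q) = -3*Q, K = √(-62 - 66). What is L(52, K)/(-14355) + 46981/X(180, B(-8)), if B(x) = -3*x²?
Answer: -46981/17280 + 8*I*√2/4785 ≈ -2.7188 + 0.0023644*I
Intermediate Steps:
K = 8*I*√2 (K = √(-128) = 8*I*√2 ≈ 11.314*I)
X(u, g) = g*u/2 (X(u, g) = (u*g)/2 = (g*u)/2 = g*u/2)
L(52, K)/(-14355) + 46981/X(180, B(-8)) = -24*I*√2/(-14355) + 46981/(((½)*(-3*(-8)²)*180)) = -24*I*√2*(-1/14355) + 46981/(((½)*(-3*64)*180)) = 8*I*√2/4785 + 46981/(((½)*(-192)*180)) = 8*I*√2/4785 + 46981/(-17280) = 8*I*√2/4785 + 46981*(-1/17280) = 8*I*√2/4785 - 46981/17280 = -46981/17280 + 8*I*√2/4785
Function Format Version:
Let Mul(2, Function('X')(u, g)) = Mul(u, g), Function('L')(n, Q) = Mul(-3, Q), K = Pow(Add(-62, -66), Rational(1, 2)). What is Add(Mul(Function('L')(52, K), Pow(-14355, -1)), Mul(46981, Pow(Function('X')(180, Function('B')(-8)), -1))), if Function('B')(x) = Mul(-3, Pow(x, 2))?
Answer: Add(Rational(-46981, 17280), Mul(Rational(8, 4785), I, Pow(2, Rational(1, 2)))) ≈ Add(-2.7188, Mul(0.0023644, I))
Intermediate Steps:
K = Mul(8, I, Pow(2, Rational(1, 2))) (K = Pow(-128, Rational(1, 2)) = Mul(8, I, Pow(2, Rational(1, 2))) ≈ Mul(11.314, I))
Function('X')(u, g) = Mul(Rational(1, 2), g, u) (Function('X')(u, g) = Mul(Rational(1, 2), Mul(u, g)) = Mul(Rational(1, 2), Mul(g, u)) = Mul(Rational(1, 2), g, u))
Add(Mul(Function('L')(52, K), Pow(-14355, -1)), Mul(46981, Pow(Function('X')(180, Function('B')(-8)), -1))) = Add(Mul(Mul(-3, Mul(8, I, Pow(2, Rational(1, 2)))), Pow(-14355, -1)), Mul(46981, Pow(Mul(Rational(1, 2), Mul(-3, Pow(-8, 2)), 180), -1))) = Add(Mul(Mul(-24, I, Pow(2, Rational(1, 2))), Rational(-1, 14355)), Mul(46981, Pow(Mul(Rational(1, 2), Mul(-3, 64), 180), -1))) = Add(Mul(Rational(8, 4785), I, Pow(2, Rational(1, 2))), Mul(46981, Pow(Mul(Rational(1, 2), -192, 180), -1))) = Add(Mul(Rational(8, 4785), I, Pow(2, Rational(1, 2))), Mul(46981, Pow(-17280, -1))) = Add(Mul(Rational(8, 4785), I, Pow(2, Rational(1, 2))), Mul(46981, Rational(-1, 17280))) = Add(Mul(Rational(8, 4785), I, Pow(2, Rational(1, 2))), Rational(-46981, 17280)) = Add(Rational(-46981, 17280), Mul(Rational(8, 4785), I, Pow(2, Rational(1, 2))))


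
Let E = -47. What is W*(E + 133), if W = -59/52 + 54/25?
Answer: 57319/650 ≈ 88.183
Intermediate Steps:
W = 1333/1300 (W = -59*1/52 + 54*(1/25) = -59/52 + 54/25 = 1333/1300 ≈ 1.0254)
W*(E + 133) = 1333*(-47 + 133)/1300 = (1333/1300)*86 = 57319/650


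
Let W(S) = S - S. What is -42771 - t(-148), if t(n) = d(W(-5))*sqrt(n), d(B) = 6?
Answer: -42771 - 12*I*sqrt(37) ≈ -42771.0 - 72.993*I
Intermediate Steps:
W(S) = 0
t(n) = 6*sqrt(n)
-42771 - t(-148) = -42771 - 6*sqrt(-148) = -42771 - 6*2*I*sqrt(37) = -42771 - 12*I*sqrt(37)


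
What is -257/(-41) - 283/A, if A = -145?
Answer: 48868/5945 ≈ 8.2200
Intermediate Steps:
-257/(-41) - 283/A = -257/(-41) - 283/(-145) = -257*(-1/41) - 283*(-1/145) = 257/41 + 283/145 = 48868/5945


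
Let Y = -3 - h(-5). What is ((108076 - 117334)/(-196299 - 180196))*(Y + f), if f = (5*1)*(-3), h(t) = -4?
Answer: -18516/53785 ≈ -0.34426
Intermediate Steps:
f = -15 (f = 5*(-3) = -15)
Y = 1 (Y = -3 - 1*(-4) = -3 + 4 = 1)
((108076 - 117334)/(-196299 - 180196))*(Y + f) = ((108076 - 117334)/(-196299 - 180196))*(1 - 15) = -9258/(-376495)*(-14) = -9258*(-1/376495)*(-14) = (9258/376495)*(-14) = -18516/53785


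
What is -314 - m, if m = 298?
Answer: -612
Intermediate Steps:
-314 - m = -314 - 1*298 = -314 - 298 = -612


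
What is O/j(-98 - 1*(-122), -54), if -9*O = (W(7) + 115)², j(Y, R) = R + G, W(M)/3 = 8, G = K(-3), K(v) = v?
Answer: 19321/513 ≈ 37.663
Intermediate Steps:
G = -3
W(M) = 24 (W(M) = 3*8 = 24)
j(Y, R) = -3 + R (j(Y, R) = R - 3 = -3 + R)
O = -19321/9 (O = -(24 + 115)²/9 = -⅑*139² = -⅑*19321 = -19321/9 ≈ -2146.8)
O/j(-98 - 1*(-122), -54) = -19321/(9*(-3 - 54)) = -19321/9/(-57) = -19321/9*(-1/57) = 19321/513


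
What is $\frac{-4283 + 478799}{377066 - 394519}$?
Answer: $- \frac{474516}{17453} \approx -27.188$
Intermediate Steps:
$\frac{-4283 + 478799}{377066 - 394519} = \frac{474516}{-17453} = 474516 \left(- \frac{1}{17453}\right) = - \frac{474516}{17453}$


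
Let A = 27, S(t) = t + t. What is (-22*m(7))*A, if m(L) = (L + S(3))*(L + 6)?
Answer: -100386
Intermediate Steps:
S(t) = 2*t
m(L) = (6 + L)² (m(L) = (L + 2*3)*(L + 6) = (L + 6)*(6 + L) = (6 + L)*(6 + L) = (6 + L)²)
(-22*m(7))*A = -22*(36 + 7² + 12*7)*27 = -22*(36 + 49 + 84)*27 = -22*169*27 = -3718*27 = -100386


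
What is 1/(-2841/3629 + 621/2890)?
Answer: -10487810/5956881 ≈ -1.7606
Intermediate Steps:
1/(-2841/3629 + 621/2890) = 1/(-5956881/10487810) = -10487810/5956881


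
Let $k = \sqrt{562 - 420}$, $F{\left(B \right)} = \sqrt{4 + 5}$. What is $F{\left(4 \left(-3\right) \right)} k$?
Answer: $3 \sqrt{142} \approx 35.749$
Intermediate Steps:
$F{\left(B \right)} = 3$ ($F{\left(B \right)} = \sqrt{9} = 3$)
$k = \sqrt{142} \approx 11.916$
$F{\left(4 \left(-3\right) \right)} k = 3 \sqrt{142}$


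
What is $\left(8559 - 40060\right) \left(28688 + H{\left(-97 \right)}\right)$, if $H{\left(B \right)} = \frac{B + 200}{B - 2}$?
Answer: $- \frac{89463123509}{99} \approx -9.0367 \cdot 10^{8}$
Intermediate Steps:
$H{\left(B \right)} = \frac{200 + B}{-2 + B}$
$\left(8559 - 40060\right) \left(28688 + H{\left(-97 \right)}\right) = \left(8559 - 40060\right) \left(28688 + \frac{200 - 97}{-2 - 97}\right) = - 31501 \left(28688 + \frac{1}{-99} \cdot 103\right) = - 31501 \left(28688 - \frac{103}{99}\right) = \left(-31501\right) \frac{2840009}{99} = - \frac{89463123509}{99}$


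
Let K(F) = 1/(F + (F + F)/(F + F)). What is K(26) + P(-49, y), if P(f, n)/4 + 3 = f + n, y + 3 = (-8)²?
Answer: 973/27 ≈ 36.037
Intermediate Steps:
y = 61 (y = -3 + (-8)² = -3 + 64 = 61)
P(f, n) = -12 + 4*f + 4*n (P(f, n) = -12 + 4*(f + n) = -12 + (4*f + 4*n) = -12 + 4*f + 4*n)
K(F) = 1/(1 + F) (K(F) = 1/(F + (2*F)/((2*F))) = 1/(F + (2*F)*(1/(2*F))) = 1/(F + 1) = 1/(1 + F))
K(26) + P(-49, y) = 1/(1 + 26) + (-12 + 4*(-49) + 4*61) = 1/27 + (-12 - 196 + 244) = 1/27 + 36 = 973/27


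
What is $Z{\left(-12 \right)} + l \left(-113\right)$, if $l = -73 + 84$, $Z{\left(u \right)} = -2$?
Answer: $-1245$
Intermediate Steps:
$l = 11$
$Z{\left(-12 \right)} + l \left(-113\right) = -2 + 11 \left(-113\right) = -2 - 1243 = -1245$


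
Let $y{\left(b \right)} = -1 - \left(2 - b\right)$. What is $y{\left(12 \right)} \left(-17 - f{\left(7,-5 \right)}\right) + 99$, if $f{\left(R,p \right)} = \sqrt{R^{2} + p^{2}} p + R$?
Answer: $-117 + 45 \sqrt{74} \approx 270.1$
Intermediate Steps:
$y{\left(b \right)} = -3 + b$ ($y{\left(b \right)} = -1 + \left(-2 + b\right) = -3 + b$)
$f{\left(R,p \right)} = R + p \sqrt{R^{2} + p^{2}}$ ($f{\left(R,p \right)} = p \sqrt{R^{2} + p^{2}} + R = R + p \sqrt{R^{2} + p^{2}}$)
$y{\left(12 \right)} \left(-17 - f{\left(7,-5 \right)}\right) + 99 = \left(-3 + 12\right) \left(-17 - \left(7 - 5 \sqrt{7^{2} + \left(-5\right)^{2}}\right)\right) + 99 = 9 \left(-17 - \left(7 - 5 \sqrt{49 + 25}\right)\right) + 99 = 9 \left(-17 - \left(7 - 5 \sqrt{74}\right)\right) + 99 = 9 \left(-24 + 5 \sqrt{74}\right) + 99 = \left(-216 + 45 \sqrt{74}\right) + 99 = -117 + 45 \sqrt{74}$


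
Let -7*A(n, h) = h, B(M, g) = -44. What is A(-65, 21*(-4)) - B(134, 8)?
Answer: 56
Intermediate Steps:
A(n, h) = -h/7
A(-65, 21*(-4)) - B(134, 8) = -3*(-4) - 1*(-44) = -1/7*(-84) + 44 = 12 + 44 = 56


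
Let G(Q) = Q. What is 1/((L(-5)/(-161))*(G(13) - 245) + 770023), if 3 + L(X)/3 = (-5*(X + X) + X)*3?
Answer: 161/124065575 ≈ 1.2977e-6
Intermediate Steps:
L(X) = -9 - 81*X (L(X) = -9 + 3*((-5*(X + X) + X)*3) = -9 + 3*((-10*X + X)*3) = -9 + 3*(-9*X*3) = -9 + 3*(-27*X) = -9 - 81*X)
1/((L(-5)/(-161))*(G(13) - 245) + 770023) = 1/(((-9 - 81*(-5))/(-161))*(13 - 245) + 770023) = 1/(((-9 + 405)*(-1/161))*(-232) + 770023) = 1/((396*(-1/161))*(-232) + 770023) = 1/(-396/161*(-232) + 770023) = 1/(91872/161 + 770023) = 1/(124065575/161) = 161/124065575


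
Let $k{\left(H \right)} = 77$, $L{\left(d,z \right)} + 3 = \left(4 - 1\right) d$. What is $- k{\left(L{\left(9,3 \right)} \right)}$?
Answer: $-77$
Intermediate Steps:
$L{\left(d,z \right)} = -3 + 3 d$ ($L{\left(d,z \right)} = -3 + \left(4 - 1\right) d = -3 + 3 d$)
$- k{\left(L{\left(9,3 \right)} \right)} = \left(-1\right) 77 = -77$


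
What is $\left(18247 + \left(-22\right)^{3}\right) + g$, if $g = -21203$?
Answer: $-13604$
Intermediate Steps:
$\left(18247 + \left(-22\right)^{3}\right) + g = \left(18247 + \left(-22\right)^{3}\right) - 21203 = \left(18247 - 10648\right) - 21203 = 7599 - 21203 = -13604$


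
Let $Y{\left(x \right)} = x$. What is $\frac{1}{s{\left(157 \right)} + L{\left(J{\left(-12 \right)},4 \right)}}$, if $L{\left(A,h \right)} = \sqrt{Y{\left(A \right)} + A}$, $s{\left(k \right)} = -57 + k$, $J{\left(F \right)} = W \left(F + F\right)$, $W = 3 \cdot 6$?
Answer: $\frac{25}{2716} - \frac{3 i \sqrt{6}}{2716} \approx 0.0092047 - 0.0027056 i$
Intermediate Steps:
$W = 18$
$J{\left(F \right)} = 36 F$ ($J{\left(F \right)} = 18 \left(F + F\right) = 18 \cdot 2 F = 36 F$)
$L{\left(A,h \right)} = \sqrt{2} \sqrt{A}$ ($L{\left(A,h \right)} = \sqrt{A + A} = \sqrt{2 A} = \sqrt{2} \sqrt{A}$)
$\frac{1}{s{\left(157 \right)} + L{\left(J{\left(-12 \right)},4 \right)}} = \frac{1}{\left(-57 + 157\right) + \sqrt{2} \sqrt{36 \left(-12\right)}} = \frac{1}{100 + \sqrt{2} \sqrt{-432}} = \frac{1}{100 + \sqrt{2} \cdot 12 i \sqrt{3}} = \frac{1}{100 + 12 i \sqrt{6}}$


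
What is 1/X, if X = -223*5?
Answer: -1/1115 ≈ -0.00089686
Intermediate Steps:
X = -1115
1/X = 1/(-1115) = -1/1115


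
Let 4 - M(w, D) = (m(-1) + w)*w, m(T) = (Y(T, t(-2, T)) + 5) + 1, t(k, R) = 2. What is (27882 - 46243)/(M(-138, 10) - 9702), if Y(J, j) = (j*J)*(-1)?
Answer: 18361/27638 ≈ 0.66434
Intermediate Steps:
Y(J, j) = -J*j (Y(J, j) = (J*j)*(-1) = -J*j)
m(T) = 6 - 2*T (m(T) = (-1*T*2 + 5) + 1 = (-2*T + 5) + 1 = (5 - 2*T) + 1 = 6 - 2*T)
M(w, D) = 4 - w*(8 + w) (M(w, D) = 4 - ((6 - 2*(-1)) + w)*w = 4 - ((6 + 2) + w)*w = 4 - (8 + w)*w = 4 - w*(8 + w))
(27882 - 46243)/(M(-138, 10) - 9702) = (27882 - 46243)/((4 - 1*(-138)**2 - 8*(-138)) - 9702) = -18361/((4 - 1*19044 + 1104) - 9702) = -18361/((4 - 19044 + 1104) - 9702) = -18361/(-17936 - 9702) = -18361/(-27638) = -18361*(-1/27638) = 18361/27638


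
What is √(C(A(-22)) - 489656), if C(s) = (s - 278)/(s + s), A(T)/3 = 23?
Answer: I*√9325037706/138 ≈ 699.75*I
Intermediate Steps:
A(T) = 69 (A(T) = 3*23 = 69)
C(s) = (-278 + s)/(2*s) (C(s) = (-278 + s)/((2*s)) = (-278 + s)*(1/(2*s)) = (-278 + s)/(2*s))
√(C(A(-22)) - 489656) = √((½)*(-278 + 69)/69 - 489656) = √((½)*(1/69)*(-209) - 489656) = √(-209/138 - 489656) = √(-67572737/138) = I*√9325037706/138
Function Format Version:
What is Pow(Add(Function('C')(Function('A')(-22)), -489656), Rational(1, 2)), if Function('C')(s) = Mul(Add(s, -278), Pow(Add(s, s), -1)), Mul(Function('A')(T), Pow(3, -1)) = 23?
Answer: Mul(Rational(1, 138), I, Pow(9325037706, Rational(1, 2))) ≈ Mul(699.75, I)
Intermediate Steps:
Function('A')(T) = 69 (Function('A')(T) = Mul(3, 23) = 69)
Function('C')(s) = Mul(Rational(1, 2), Pow(s, -1), Add(-278, s)) (Function('C')(s) = Mul(Add(-278, s), Pow(Mul(2, s), -1)) = Mul(Add(-278, s), Mul(Rational(1, 2), Pow(s, -1))) = Mul(Rational(1, 2), Pow(s, -1), Add(-278, s)))
Pow(Add(Function('C')(Function('A')(-22)), -489656), Rational(1, 2)) = Pow(Add(Mul(Rational(1, 2), Pow(69, -1), Add(-278, 69)), -489656), Rational(1, 2)) = Pow(Add(Mul(Rational(1, 2), Rational(1, 69), -209), -489656), Rational(1, 2)) = Pow(Add(Rational(-209, 138), -489656), Rational(1, 2)) = Pow(Rational(-67572737, 138), Rational(1, 2)) = Mul(Rational(1, 138), I, Pow(9325037706, Rational(1, 2)))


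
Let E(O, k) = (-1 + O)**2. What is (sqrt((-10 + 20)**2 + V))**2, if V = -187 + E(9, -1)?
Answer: -23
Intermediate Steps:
V = -123 (V = -187 + (-1 + 9)**2 = -187 + 8**2 = -187 + 64 = -123)
(sqrt((-10 + 20)**2 + V))**2 = (sqrt((-10 + 20)**2 - 123))**2 = (sqrt(10**2 - 123))**2 = (sqrt(100 - 123))**2 = (sqrt(-23))**2 = (I*sqrt(23))**2 = -23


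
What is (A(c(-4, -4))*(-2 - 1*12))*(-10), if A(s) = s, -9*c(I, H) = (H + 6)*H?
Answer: 1120/9 ≈ 124.44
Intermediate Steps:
c(I, H) = -H*(6 + H)/9 (c(I, H) = -(H + 6)*H/9 = -(6 + H)*H/9 = -H*(6 + H)/9)
(A(c(-4, -4))*(-2 - 1*12))*(-10) = ((-1/9*(-4)*(6 - 4))*(-2 - 1*12))*(-10) = ((-1/9*(-4)*2)*(-2 - 12))*(-10) = ((8/9)*(-14))*(-10) = -112/9*(-10) = 1120/9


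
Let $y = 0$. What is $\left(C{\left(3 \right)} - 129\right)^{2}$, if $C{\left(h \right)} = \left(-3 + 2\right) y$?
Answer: $16641$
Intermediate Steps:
$C{\left(h \right)} = 0$ ($C{\left(h \right)} = \left(-3 + 2\right) 0 = \left(-1\right) 0 = 0$)
$\left(C{\left(3 \right)} - 129\right)^{2} = \left(0 - 129\right)^{2} = \left(-129\right)^{2} = 16641$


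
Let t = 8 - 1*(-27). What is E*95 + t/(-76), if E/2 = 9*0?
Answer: -35/76 ≈ -0.46053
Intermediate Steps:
t = 35 (t = 8 + 27 = 35)
E = 0 (E = 2*(9*0) = 2*0 = 0)
E*95 + t/(-76) = 0*95 + 35/(-76) = 0 + 35*(-1/76) = 0 - 35/76 = -35/76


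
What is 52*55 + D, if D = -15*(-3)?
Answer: 2905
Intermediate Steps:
D = 45
52*55 + D = 52*55 + 45 = 2860 + 45 = 2905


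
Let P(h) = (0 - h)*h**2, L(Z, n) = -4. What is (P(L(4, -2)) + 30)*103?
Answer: 9682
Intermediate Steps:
P(h) = -h**3 (P(h) = (-h)*h**2 = -h**3)
(P(L(4, -2)) + 30)*103 = (-1*(-4)**3 + 30)*103 = (-1*(-64) + 30)*103 = (64 + 30)*103 = 94*103 = 9682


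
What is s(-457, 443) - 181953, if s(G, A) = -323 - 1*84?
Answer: -182360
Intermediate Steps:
s(G, A) = -407 (s(G, A) = -323 - 84 = -407)
s(-457, 443) - 181953 = -407 - 181953 = -182360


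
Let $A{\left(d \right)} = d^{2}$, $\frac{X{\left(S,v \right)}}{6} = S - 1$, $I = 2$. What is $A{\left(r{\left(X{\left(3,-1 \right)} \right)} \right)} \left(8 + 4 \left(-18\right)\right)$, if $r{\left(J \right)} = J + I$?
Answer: $-12544$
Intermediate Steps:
$X{\left(S,v \right)} = -6 + 6 S$ ($X{\left(S,v \right)} = 6 \left(S - 1\right) = 6 \left(-1 + S\right) = -6 + 6 S$)
$r{\left(J \right)} = 2 + J$ ($r{\left(J \right)} = J + 2 = 2 + J$)
$A{\left(r{\left(X{\left(3,-1 \right)} \right)} \right)} \left(8 + 4 \left(-18\right)\right) = \left(2 + \left(-6 + 6 \cdot 3\right)\right)^{2} \left(8 + 4 \left(-18\right)\right) = \left(2 + \left(-6 + 18\right)\right)^{2} \left(8 - 72\right) = \left(2 + 12\right)^{2} \left(-64\right) = 14^{2} \left(-64\right) = 196 \left(-64\right) = -12544$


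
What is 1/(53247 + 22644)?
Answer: 1/75891 ≈ 1.3177e-5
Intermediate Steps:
1/(53247 + 22644) = 1/75891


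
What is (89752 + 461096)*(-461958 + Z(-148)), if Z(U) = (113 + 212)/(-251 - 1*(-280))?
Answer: -7379411545536/29 ≈ -2.5446e+11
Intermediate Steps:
Z(U) = 325/29 (Z(U) = 325/(-251 + 280) = 325/29)
(89752 + 461096)*(-461958 + Z(-148)) = (89752 + 461096)*(-461958 + 325/29) = 550848*(-13396457/29) = -7379411545536/29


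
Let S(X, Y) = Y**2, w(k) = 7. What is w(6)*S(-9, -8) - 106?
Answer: 342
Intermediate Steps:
w(6)*S(-9, -8) - 106 = 7*(-8)**2 - 106 = 7*64 - 106 = 448 - 106 = 342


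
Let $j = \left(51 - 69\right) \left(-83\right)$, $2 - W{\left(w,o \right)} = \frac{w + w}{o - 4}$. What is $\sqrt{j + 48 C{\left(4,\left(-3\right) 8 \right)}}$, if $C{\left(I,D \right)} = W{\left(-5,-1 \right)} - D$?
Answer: $21 \sqrt{6} \approx 51.439$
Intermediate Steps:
$W{\left(w,o \right)} = 2 - \frac{2 w}{-4 + o}$ ($W{\left(w,o \right)} = 2 - \frac{w + w}{o - 4} = 2 - \frac{2 w}{-4 + o}$)
$C{\left(I,D \right)} = - D$ ($C{\left(I,D \right)} = \frac{2 \left(-4 - 1 - -5\right)}{-4 - 1} - D = \frac{2 \left(-4 - 1 + 5\right)}{-5} - D = 2 \left(- \frac{1}{5}\right) 0 - D = 0 - D = - D$)
$j = 1494$ ($j = \left(51 - 69\right) \left(-83\right) = \left(-18\right) \left(-83\right) = 1494$)
$\sqrt{j + 48 C{\left(4,\left(-3\right) 8 \right)}} = \sqrt{1494 + 48 \left(- \left(-3\right) 8\right)} = \sqrt{1494 + 48 \left(\left(-1\right) \left(-24\right)\right)} = \sqrt{1494 + 48 \cdot 24} = \sqrt{1494 + 1152} = \sqrt{2646} = 21 \sqrt{6}$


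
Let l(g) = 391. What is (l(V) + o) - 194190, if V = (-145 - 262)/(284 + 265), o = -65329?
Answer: -259128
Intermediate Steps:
V = -407/549 ≈ -0.74135
(l(V) + o) - 194190 = (391 - 65329) - 194190 = -64938 - 194190 = -259128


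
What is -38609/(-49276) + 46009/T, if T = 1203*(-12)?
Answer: -213722495/88918542 ≈ -2.4036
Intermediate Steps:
T = -14436
-38609/(-49276) + 46009/T = -38609/(-49276) + 46009/(-14436) = -38609*(-1/49276) + 46009*(-1/14436) = 38609/49276 - 46009/14436 = -213722495/88918542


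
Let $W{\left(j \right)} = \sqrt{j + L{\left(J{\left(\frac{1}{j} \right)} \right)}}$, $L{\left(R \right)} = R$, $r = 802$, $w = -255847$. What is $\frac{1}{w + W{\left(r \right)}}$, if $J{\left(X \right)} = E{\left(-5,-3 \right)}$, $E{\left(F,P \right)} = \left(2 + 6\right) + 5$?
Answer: $- \frac{255847}{65457686594} - \frac{\sqrt{815}}{65457686594} \approx -3.909 \cdot 10^{-6}$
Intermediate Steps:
$E{\left(F,P \right)} = 13$ ($E{\left(F,P \right)} = 8 + 5 = 13$)
$J{\left(X \right)} = 13$
$W{\left(j \right)} = \sqrt{13 + j}$ ($W{\left(j \right)} = \sqrt{j + 13} = \sqrt{13 + j}$)
$\frac{1}{w + W{\left(r \right)}} = \frac{1}{-255847 + \sqrt{13 + 802}} = \frac{1}{-255847 + \sqrt{815}}$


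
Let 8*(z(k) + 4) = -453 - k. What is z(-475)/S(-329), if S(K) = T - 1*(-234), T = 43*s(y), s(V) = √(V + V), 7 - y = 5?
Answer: -1/256 ≈ -0.0039063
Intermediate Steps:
y = 2 (y = 7 - 1*5 = 7 - 5 = 2)
z(k) = -485/8 - k/8 (z(k) = -4 + (-453 - k)/8 = -4 + (-453/8 - k/8) = -485/8 - k/8)
s(V) = √2*√V (s(V) = √(2*V) = √2*√V)
T = 86 (T = 43*(√2*√2) = 43*2 = 86)
S(K) = 320 (S(K) = 86 - 1*(-234) = 86 + 234 = 320)
z(-475)/S(-329) = (-485/8 - ⅛*(-475))/320 = (-485/8 + 475/8)*(1/320) = -5/4*1/320 = -1/256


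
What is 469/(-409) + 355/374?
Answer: -30211/152966 ≈ -0.19750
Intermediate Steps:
469/(-409) + 355/374 = 469*(-1/409) + 355*(1/374) = -469/409 + 355/374 = -30211/152966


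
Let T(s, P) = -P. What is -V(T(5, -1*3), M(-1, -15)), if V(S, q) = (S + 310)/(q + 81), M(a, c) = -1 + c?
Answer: -313/65 ≈ -4.8154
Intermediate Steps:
V(S, q) = (310 + S)/(81 + q)
-V(T(5, -1*3), M(-1, -15)) = -(310 - (-1)*3)/(81 + (-1 - 15)) = -(310 - 1*(-3))/(81 - 16) = -(310 + 3)/65 = -313/65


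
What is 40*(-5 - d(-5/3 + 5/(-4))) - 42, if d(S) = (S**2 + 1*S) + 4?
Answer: -11261/18 ≈ -625.61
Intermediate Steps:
d(S) = 4 + S + S**2 (d(S) = (S**2 + S) + 4 = (S + S**2) + 4 = 4 + S + S**2)
40*(-5 - d(-5/3 + 5/(-4))) - 42 = 40*(-5 - (4 + (-5/3 + 5/(-4)) + (-5/3 + 5/(-4))**2)) - 42 = 40*(-5 - (4 + (-5*1/3 + 5*(-1/4)) + (-5*1/3 + 5*(-1/4))**2)) - 42 = 40*(-5 - (4 + (-5/3 - 5/4) + (-5/3 - 5/4)**2)) - 42 = 40*(-5 - (4 - 35/12 + (-35/12)**2)) - 42 = 40*(-5 - (4 - 35/12 + 1225/144)) - 42 = 40*(-5 - 1*1381/144) - 42 = 40*(-5 - 1381/144) - 42 = 40*(-2101/144) - 42 = -10505/18 - 42 = -11261/18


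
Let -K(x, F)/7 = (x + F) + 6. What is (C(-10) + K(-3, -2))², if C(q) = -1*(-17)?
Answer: 100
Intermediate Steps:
K(x, F) = -42 - 7*F - 7*x (K(x, F) = -7*((x + F) + 6) = -7*((F + x) + 6) = -7*(6 + F + x) = -42 - 7*F - 7*x)
C(q) = 17
(C(-10) + K(-3, -2))² = (17 + (-42 - 7*(-2) - 7*(-3)))² = (17 + (-42 + 14 + 21))² = (17 - 7)² = 10² = 100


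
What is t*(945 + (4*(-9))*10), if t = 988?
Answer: 577980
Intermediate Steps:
t*(945 + (4*(-9))*10) = 988*(945 + (4*(-9))*10) = 988*(945 - 36*10) = 988*(945 - 360) = 988*585 = 577980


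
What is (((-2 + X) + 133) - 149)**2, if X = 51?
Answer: 1089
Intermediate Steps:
(((-2 + X) + 133) - 149)**2 = (((-2 + 51) + 133) - 149)**2 = ((49 + 133) - 149)**2 = (182 - 149)**2 = 33**2 = 1089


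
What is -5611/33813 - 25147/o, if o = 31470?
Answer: -342291227/354698370 ≈ -0.96502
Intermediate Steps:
-5611/33813 - 25147/o = -5611/33813 - 25147/31470 = -342291227/354698370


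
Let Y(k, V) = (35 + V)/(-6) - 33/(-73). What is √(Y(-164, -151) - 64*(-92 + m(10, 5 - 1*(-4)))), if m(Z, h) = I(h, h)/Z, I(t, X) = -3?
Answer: √7106603655/1095 ≈ 76.987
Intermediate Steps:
m(Z, h) = -3/Z
Y(k, V) = -2357/438 - V/6 (Y(k, V) = (35 + V)*(-⅙) - 33*(-1/73) = (-35/6 - V/6) + 33/73 = -2357/438 - V/6)
√(Y(-164, -151) - 64*(-92 + m(10, 5 - 1*(-4)))) = √((-2357/438 - ⅙*(-151)) - 64*(-92 - 3/10)) = √((-2357/438 + 151/6) - 64*(-92 - 3*⅒)) = √(4333/219 - 64*(-92 - 3/10)) = √(4333/219 - 64*(-923/10)) = √(4333/219 + 29536/5) = √(6490049/1095) = √7106603655/1095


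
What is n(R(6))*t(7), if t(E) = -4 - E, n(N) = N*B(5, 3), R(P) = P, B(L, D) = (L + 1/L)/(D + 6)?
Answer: -572/15 ≈ -38.133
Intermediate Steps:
B(L, D) = (L + 1/L)/(6 + D)
n(N) = 26*N/45 (n(N) = N*((1 + 5**2)/(5*(6 + 3))) = N*((1/5)*(1 + 25)/9) = N*((1/5)*(1/9)*26) = N*(26/45) = 26*N/45)
n(R(6))*t(7) = ((26/45)*6)*(-4 - 1*7) = 52*(-4 - 7)/15 = (52/15)*(-11) = -572/15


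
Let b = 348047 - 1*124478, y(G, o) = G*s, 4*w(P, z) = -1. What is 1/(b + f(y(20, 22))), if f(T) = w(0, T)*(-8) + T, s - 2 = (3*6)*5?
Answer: 1/225411 ≈ 4.4363e-6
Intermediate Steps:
s = 92 (s = 2 + (3*6)*5 = 2 + 18*5 = 2 + 90 = 92)
w(P, z) = -1/4 (w(P, z) = (1/4)*(-1) = -1/4)
y(G, o) = 92*G (y(G, o) = G*92 = 92*G)
b = 223569 (b = 348047 - 124478 = 223569)
f(T) = 2 + T (f(T) = -1/4*(-8) + T = 2 + T)
1/(b + f(y(20, 22))) = 1/(223569 + (2 + 92*20)) = 1/(223569 + (2 + 1840)) = 1/(223569 + 1842) = 1/225411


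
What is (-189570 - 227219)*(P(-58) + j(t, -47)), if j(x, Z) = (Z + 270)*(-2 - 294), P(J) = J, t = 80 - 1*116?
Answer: 27535582074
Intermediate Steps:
t = -36 (t = 80 - 116 = -36)
j(x, Z) = -79920 - 296*Z (j(x, Z) = (270 + Z)*(-296) = -79920 - 296*Z)
(-189570 - 227219)*(P(-58) + j(t, -47)) = (-189570 - 227219)*(-58 + (-79920 - 296*(-47))) = -416789*(-58 + (-79920 + 13912)) = -416789*(-58 - 66008) = -416789*(-66066) = 27535582074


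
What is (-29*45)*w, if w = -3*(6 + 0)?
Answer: 23490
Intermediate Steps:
w = -18 (w = -3*6 = -18)
(-29*45)*w = -29*45*(-18) = -1305*(-18) = 23490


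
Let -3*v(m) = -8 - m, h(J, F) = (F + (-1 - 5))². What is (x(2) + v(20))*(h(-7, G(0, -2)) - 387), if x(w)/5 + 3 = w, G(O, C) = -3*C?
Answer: -1677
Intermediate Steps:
x(w) = -15 + 5*w
h(J, F) = (-6 + F)² (h(J, F) = (F - 6)² = (-6 + F)²)
v(m) = 8/3 + m/3 (v(m) = -(-8 - m)/3 = 8/3 + m/3)
(x(2) + v(20))*(h(-7, G(0, -2)) - 387) = ((-15 + 5*2) + (8/3 + (⅓)*20))*((-6 - 3*(-2))² - 387) = ((-15 + 10) + (8/3 + 20/3))*((-6 + 6)² - 387) = (-5 + 28/3)*(0² - 387) = 13*(0 - 387)/3 = (13/3)*(-387) = -1677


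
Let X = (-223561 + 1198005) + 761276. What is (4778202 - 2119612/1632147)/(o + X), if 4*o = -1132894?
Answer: 202564310132/61576306623 ≈ 3.2896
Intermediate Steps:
o = -566447/2 (o = (¼)*(-1132894) = -566447/2 ≈ -2.8322e+5)
X = 1735720 (X = 974444 + 761276 = 1735720)
(4778202 - 2119612/1632147)/(o + X) = (4778202 - 2119612/1632147)/(-566447/2 + 1735720) = (4778202 - 2119612*1/1632147)/(2904993/2) = (4778202 - 192692/148377)*(2/2904993) = (708975085462/148377)*(2/2904993) = 202564310132/61576306623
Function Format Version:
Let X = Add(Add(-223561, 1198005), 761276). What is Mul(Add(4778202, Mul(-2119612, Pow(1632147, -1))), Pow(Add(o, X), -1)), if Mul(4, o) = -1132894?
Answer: Rational(202564310132, 61576306623) ≈ 3.2896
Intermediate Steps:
o = Rational(-566447, 2) (o = Mul(Rational(1, 4), -1132894) = Rational(-566447, 2) ≈ -2.8322e+5)
X = 1735720 (X = Add(974444, 761276) = 1735720)
Mul(Add(4778202, Mul(-2119612, Pow(1632147, -1))), Pow(Add(o, X), -1)) = Mul(Add(4778202, Mul(-2119612, Pow(1632147, -1))), Pow(Add(Rational(-566447, 2), 1735720), -1)) = Mul(Add(4778202, Mul(-2119612, Rational(1, 1632147))), Pow(Rational(2904993, 2), -1)) = Mul(Add(4778202, Rational(-192692, 148377)), Rational(2, 2904993)) = Mul(Rational(708975085462, 148377), Rational(2, 2904993)) = Rational(202564310132, 61576306623)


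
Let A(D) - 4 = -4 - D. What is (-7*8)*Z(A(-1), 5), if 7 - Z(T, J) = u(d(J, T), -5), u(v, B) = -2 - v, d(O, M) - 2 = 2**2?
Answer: -840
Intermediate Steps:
A(D) = -D (A(D) = 4 + (-4 - D) = -D)
d(O, M) = 6 (d(O, M) = 2 + 2**2 = 2 + 4 = 6)
Z(T, J) = 15 (Z(T, J) = 7 - (-2 - 1*6) = 7 - (-2 - 6) = 7 - 1*(-8) = 7 + 8 = 15)
(-7*8)*Z(A(-1), 5) = -7*8*15 = -56*15 = -840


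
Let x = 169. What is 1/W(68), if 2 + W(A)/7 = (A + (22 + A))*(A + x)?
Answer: 1/262108 ≈ 3.8152e-6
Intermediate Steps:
W(A) = -14 + 7*(22 + 2*A)*(169 + A) (W(A) = -14 + 7*((A + (22 + A))*(A + 169)) = -14 + 7*((22 + 2*A)*(169 + A)) = -14 + 7*(22 + 2*A)*(169 + A))
1/W(68) = 1/(26012 + 14*68² + 2520*68) = 1/(26012 + 14*4624 + 171360) = 1/(26012 + 64736 + 171360) = 1/262108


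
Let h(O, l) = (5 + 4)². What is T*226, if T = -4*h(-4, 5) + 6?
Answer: -71868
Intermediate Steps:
h(O, l) = 81 (h(O, l) = 9² = 81)
T = -318 (T = -4*81 + 6 = -324 + 6 = -318)
T*226 = -318*226 = -71868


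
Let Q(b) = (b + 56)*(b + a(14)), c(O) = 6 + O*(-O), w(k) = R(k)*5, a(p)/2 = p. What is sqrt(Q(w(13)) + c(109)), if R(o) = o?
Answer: I*sqrt(622) ≈ 24.94*I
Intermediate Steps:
a(p) = 2*p
w(k) = 5*k (w(k) = k*5 = 5*k)
c(O) = 6 - O**2
Q(b) = (28 + b)*(56 + b) (Q(b) = (b + 56)*(b + 2*14) = (56 + b)*(b + 28) = (56 + b)*(28 + b) = (28 + b)*(56 + b))
sqrt(Q(w(13)) + c(109)) = sqrt((1568 + (5*13)**2 + 84*(5*13)) + (6 - 1*109**2)) = sqrt((1568 + 65**2 + 84*65) + (6 - 1*11881)) = sqrt((1568 + 4225 + 5460) + (6 - 11881)) = sqrt(11253 - 11875) = sqrt(-622) = I*sqrt(622)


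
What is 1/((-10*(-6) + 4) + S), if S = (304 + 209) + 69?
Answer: 1/646 ≈ 0.0015480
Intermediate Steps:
S = 582 (S = 513 + 69 = 582)
1/((-10*(-6) + 4) + S) = 1/((-10*(-6) + 4) + 582) = 1/((60 + 4) + 582) = 1/(64 + 582) = 1/646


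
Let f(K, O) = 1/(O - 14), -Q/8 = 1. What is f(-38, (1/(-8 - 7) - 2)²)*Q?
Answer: 1800/2189 ≈ 0.82229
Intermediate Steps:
Q = -8 (Q = -8*1 = -8)
f(K, O) = 1/(-14 + O)
f(-38, (1/(-8 - 7) - 2)²)*Q = -8/(-14 + (1/(-8 - 7) - 2)²) = -8/(-14 + (1/(-15) - 2)²) = -8/(-14 + (-1/15 - 2)²) = -8/(-14 + (-31/15)²) = -8/(-14 + 961/225) = -8/(-2189/225) = -225/2189*(-8) = 1800/2189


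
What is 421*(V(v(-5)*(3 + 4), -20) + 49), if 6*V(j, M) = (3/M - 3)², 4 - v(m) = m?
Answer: 17060183/800 ≈ 21325.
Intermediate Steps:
v(m) = 4 - m
V(j, M) = (-3 + 3/M)²/6 (V(j, M) = (3/M - 3)²/6 = (-3 + 3/M)²/6)
421*(V(v(-5)*(3 + 4), -20) + 49) = 421*((3/2)*(-1 - 20)²/(-20)² + 49) = 421*((3/2)*(1/400)*(-21)² + 49) = 421*((3/2)*(1/400)*441 + 49) = 421*(1323/800 + 49) = 421*(40523/800) = 17060183/800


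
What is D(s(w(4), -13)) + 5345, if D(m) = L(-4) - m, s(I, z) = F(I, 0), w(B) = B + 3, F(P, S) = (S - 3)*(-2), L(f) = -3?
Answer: 5336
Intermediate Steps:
F(P, S) = 6 - 2*S (F(P, S) = (-3 + S)*(-2) = 6 - 2*S)
w(B) = 3 + B
s(I, z) = 6 (s(I, z) = 6 - 2*0 = 6 + 0 = 6)
D(m) = -3 - m
D(s(w(4), -13)) + 5345 = (-3 - 1*6) + 5345 = (-3 - 6) + 5345 = -9 + 5345 = 5336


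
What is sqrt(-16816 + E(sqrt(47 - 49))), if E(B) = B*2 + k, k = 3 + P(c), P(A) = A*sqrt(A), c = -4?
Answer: sqrt(-16813 - 8*I + 2*I*sqrt(2)) ≈ 0.02 - 129.67*I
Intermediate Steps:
P(A) = A**(3/2)
k = 3 - 8*I (k = 3 + (-4)**(3/2) = 3 - 8*I ≈ 3.0 - 8.0*I)
E(B) = 3 - 8*I + 2*B (E(B) = B*2 + (3 - 8*I) = 2*B + (3 - 8*I) = 3 - 8*I + 2*B)
sqrt(-16816 + E(sqrt(47 - 49))) = sqrt(-16816 + (3 - 8*I + 2*sqrt(47 - 49))) = sqrt(-16816 + (3 - 8*I + 2*sqrt(-2))) = sqrt(-16816 + (3 - 8*I + 2*(I*sqrt(2)))) = sqrt(-16816 + (3 - 8*I + 2*I*sqrt(2))) = sqrt(-16813 - 8*I + 2*I*sqrt(2))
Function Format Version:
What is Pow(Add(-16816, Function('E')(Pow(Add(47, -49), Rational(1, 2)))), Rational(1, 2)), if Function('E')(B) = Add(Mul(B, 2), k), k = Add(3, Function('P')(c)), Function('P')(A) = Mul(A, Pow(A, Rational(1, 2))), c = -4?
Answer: Pow(Add(-16813, Mul(-8, I), Mul(2, I, Pow(2, Rational(1, 2)))), Rational(1, 2)) ≈ Add(0.020, Mul(-129.67, I))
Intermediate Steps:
Function('P')(A) = Pow(A, Rational(3, 2))
k = Add(3, Mul(-8, I)) (k = Add(3, Pow(-4, Rational(3, 2))) = Add(3, Mul(-8, I)) ≈ Add(3.0000, Mul(-8.0000, I)))
Function('E')(B) = Add(3, Mul(-8, I), Mul(2, B)) (Function('E')(B) = Add(Mul(B, 2), Add(3, Mul(-8, I))) = Add(Mul(2, B), Add(3, Mul(-8, I))) = Add(3, Mul(-8, I), Mul(2, B)))
Pow(Add(-16816, Function('E')(Pow(Add(47, -49), Rational(1, 2)))), Rational(1, 2)) = Pow(Add(-16816, Add(3, Mul(-8, I), Mul(2, Pow(Add(47, -49), Rational(1, 2))))), Rational(1, 2)) = Pow(Add(-16816, Add(3, Mul(-8, I), Mul(2, Pow(-2, Rational(1, 2))))), Rational(1, 2)) = Pow(Add(-16816, Add(3, Mul(-8, I), Mul(2, Mul(I, Pow(2, Rational(1, 2)))))), Rational(1, 2)) = Pow(Add(-16816, Add(3, Mul(-8, I), Mul(2, I, Pow(2, Rational(1, 2))))), Rational(1, 2)) = Pow(Add(-16813, Mul(-8, I), Mul(2, I, Pow(2, Rational(1, 2)))), Rational(1, 2))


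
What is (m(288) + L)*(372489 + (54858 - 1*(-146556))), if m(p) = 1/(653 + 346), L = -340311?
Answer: -21678910861696/111 ≈ -1.9531e+11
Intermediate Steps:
m(p) = 1/999
(m(288) + L)*(372489 + (54858 - 1*(-146556))) = (1/999 - 340311)*(372489 + (54858 - 1*(-146556))) = -339970688*(372489 + (54858 + 146556))/999 = -339970688*(372489 + 201414)/999 = -339970688/999*573903 = -21678910861696/111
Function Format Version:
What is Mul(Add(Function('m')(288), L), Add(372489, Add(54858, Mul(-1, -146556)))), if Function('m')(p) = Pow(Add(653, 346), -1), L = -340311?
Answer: Rational(-21678910861696, 111) ≈ -1.9531e+11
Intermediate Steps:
Function('m')(p) = Rational(1, 999) (Function('m')(p) = Pow(999, -1) = Rational(1, 999))
Mul(Add(Function('m')(288), L), Add(372489, Add(54858, Mul(-1, -146556)))) = Mul(Add(Rational(1, 999), -340311), Add(372489, Add(54858, Mul(-1, -146556)))) = Mul(Rational(-339970688, 999), Add(372489, Add(54858, 146556))) = Mul(Rational(-339970688, 999), Add(372489, 201414)) = Mul(Rational(-339970688, 999), 573903) = Rational(-21678910861696, 111)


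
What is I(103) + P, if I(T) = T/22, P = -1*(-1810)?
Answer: 39923/22 ≈ 1814.7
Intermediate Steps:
P = 1810
I(T) = T/22 (I(T) = T*(1/22) = T/22)
I(103) + P = (1/22)*103 + 1810 = 103/22 + 1810 = 39923/22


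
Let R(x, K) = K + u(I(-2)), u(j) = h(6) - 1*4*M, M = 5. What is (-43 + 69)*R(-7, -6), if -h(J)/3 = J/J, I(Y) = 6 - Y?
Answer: -754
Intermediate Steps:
h(J) = -3 (h(J) = -3*J/J = -3*1 = -3)
u(j) = -23 (u(j) = -3 - 1*4*5 = -3 - 4*5 = -3 - 1*20 = -3 - 20 = -23)
R(x, K) = -23 + K (R(x, K) = K - 23 = -23 + K)
(-43 + 69)*R(-7, -6) = (-43 + 69)*(-23 - 6) = 26*(-29) = -754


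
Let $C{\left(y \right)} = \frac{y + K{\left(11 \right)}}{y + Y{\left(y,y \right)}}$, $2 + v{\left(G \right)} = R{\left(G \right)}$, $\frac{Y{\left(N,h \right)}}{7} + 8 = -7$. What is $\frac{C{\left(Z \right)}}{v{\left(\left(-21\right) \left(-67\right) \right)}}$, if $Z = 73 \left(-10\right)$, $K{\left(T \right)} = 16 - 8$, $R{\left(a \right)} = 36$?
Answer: $\frac{361}{14195} \approx 0.025431$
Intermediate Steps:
$Y{\left(N,h \right)} = -105$ ($Y{\left(N,h \right)} = -56 + 7 \left(-7\right) = -56 - 49 = -105$)
$K{\left(T \right)} = 8$ ($K{\left(T \right)} = 16 - 8 = 8$)
$Z = -730$
$v{\left(G \right)} = 34$ ($v{\left(G \right)} = -2 + 36 = 34$)
$C{\left(y \right)} = \frac{8 + y}{-105 + y}$ ($C{\left(y \right)} = \frac{y + 8}{y - 105} = \frac{8 + y}{-105 + y}$)
$\frac{C{\left(Z \right)}}{v{\left(\left(-21\right) \left(-67\right) \right)}} = \frac{\frac{1}{-105 - 730} \left(8 - 730\right)}{34} = \frac{1}{-835} \left(-722\right) \frac{1}{34} = \left(- \frac{1}{835}\right) \left(-722\right) \frac{1}{34} = \frac{722}{835} \cdot \frac{1}{34} = \frac{361}{14195}$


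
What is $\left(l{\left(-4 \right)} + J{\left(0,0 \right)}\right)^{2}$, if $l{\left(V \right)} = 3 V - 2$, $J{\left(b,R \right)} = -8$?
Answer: $484$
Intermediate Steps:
$l{\left(V \right)} = -2 + 3 V$
$\left(l{\left(-4 \right)} + J{\left(0,0 \right)}\right)^{2} = \left(\left(-2 + 3 \left(-4\right)\right) - 8\right)^{2} = \left(\left(-2 - 12\right) - 8\right)^{2} = \left(-14 - 8\right)^{2} = \left(-22\right)^{2} = 484$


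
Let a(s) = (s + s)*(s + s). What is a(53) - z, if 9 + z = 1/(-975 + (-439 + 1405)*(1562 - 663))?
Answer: 9754576454/867459 ≈ 11245.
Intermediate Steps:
a(s) = 4*s² (a(s) = (2*s)*(2*s) = 4*s²)
z = -7807130/867459 (z = -9 + 1/(-975 + (-439 + 1405)*(1562 - 663)) = -9 + 1/(-975 + 966*899) = -9 + 1/(-975 + 868434) = -9 + 1/867459 = -7807130/867459 ≈ -9.0000)
a(53) - z = 4*53² - 1*(-7807130/867459) = 4*2809 + 7807130/867459 = 11236 + 7807130/867459 = 9754576454/867459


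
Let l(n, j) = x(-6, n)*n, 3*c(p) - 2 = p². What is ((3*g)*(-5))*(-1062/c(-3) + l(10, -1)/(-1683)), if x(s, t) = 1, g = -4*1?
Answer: -9749360/561 ≈ -17379.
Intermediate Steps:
c(p) = ⅔ + p²/3
g = -4
l(n, j) = n (l(n, j) = 1*n = n)
((3*g)*(-5))*(-1062/c(-3) + l(10, -1)/(-1683)) = ((3*(-4))*(-5))*(-1062/(⅔ + (⅓)*(-3)²) + 10/(-1683)) = (-12*(-5))*(-1062/(⅔ + (⅓)*9) + 10*(-1/1683)) = 60*(-1062/(⅔ + 3) - 10/1683) = 60*(-1062/11/3 - 10/1683) = 60*(-1062*3/11 - 10/1683) = 60*(-3186/11 - 10/1683) = 60*(-487468/1683) = -9749360/561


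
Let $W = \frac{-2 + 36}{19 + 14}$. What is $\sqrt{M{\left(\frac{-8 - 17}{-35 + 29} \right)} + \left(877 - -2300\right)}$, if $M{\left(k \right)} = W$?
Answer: $\frac{5 \sqrt{138435}}{33} \approx 56.374$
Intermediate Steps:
$W = \frac{34}{33} \approx 1.0303$
$M{\left(k \right)} = \frac{34}{33}$
$\sqrt{M{\left(\frac{-8 - 17}{-35 + 29} \right)} + \left(877 - -2300\right)} = \sqrt{\frac{34}{33} + \left(877 - -2300\right)} = \sqrt{\frac{34}{33} + \left(877 + 2300\right)} = \sqrt{\frac{34}{33} + 3177} = \sqrt{\frac{104875}{33}} = \frac{5 \sqrt{138435}}{33}$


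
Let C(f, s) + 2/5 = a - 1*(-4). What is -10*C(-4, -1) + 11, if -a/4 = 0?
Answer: -25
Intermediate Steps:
a = 0 (a = -4*0 = 0)
C(f, s) = 18/5 (C(f, s) = -⅖ + (0 - 1*(-4)) = -⅖ + (0 + 4) = -⅖ + 4 = 18/5)
-10*C(-4, -1) + 11 = -10*18/5 + 11 = -36 + 11 = -25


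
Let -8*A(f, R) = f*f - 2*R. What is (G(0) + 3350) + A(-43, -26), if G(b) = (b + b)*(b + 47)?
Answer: 24899/8 ≈ 3112.4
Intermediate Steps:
A(f, R) = -f²/8 + R/4 (A(f, R) = -(f*f - 2*R)/8 = -(f² - 2*R)/8 = -f²/8 + R/4)
G(b) = 2*b*(47 + b) (G(b) = (2*b)*(47 + b) = 2*b*(47 + b))
(G(0) + 3350) + A(-43, -26) = (2*0*(47 + 0) + 3350) + (-⅛*(-43)² + (¼)*(-26)) = (2*0*47 + 3350) + (-⅛*1849 - 13/2) = (0 + 3350) + (-1849/8 - 13/2) = 3350 - 1901/8 = 24899/8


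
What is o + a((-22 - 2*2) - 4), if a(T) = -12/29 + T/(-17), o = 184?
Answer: 91378/493 ≈ 185.35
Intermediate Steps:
a(T) = -12/29 - T/17 (a(T) = -12*1/29 + T*(-1/17) = -12/29 - T/17)
o + a((-22 - 2*2) - 4) = 184 + (-12/29 - ((-22 - 2*2) - 4)/17) = 184 + (-12/29 - ((-22 - 4) - 4)/17) = 184 + (-12/29 - (-26 - 4)/17) = 184 + (-12/29 - 1/17*(-30)) = 184 + (-12/29 + 30/17) = 184 + 666/493 = 91378/493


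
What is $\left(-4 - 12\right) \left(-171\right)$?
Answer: $2736$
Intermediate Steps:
$\left(-4 - 12\right) \left(-171\right) = \left(-16\right) \left(-171\right) = 2736$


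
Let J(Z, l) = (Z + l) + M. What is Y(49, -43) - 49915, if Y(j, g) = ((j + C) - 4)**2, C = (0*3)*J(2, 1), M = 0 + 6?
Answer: -47890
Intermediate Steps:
M = 6
J(Z, l) = 6 + Z + l (J(Z, l) = (Z + l) + 6 = 6 + Z + l)
C = 0 (C = (0*3)*(6 + 2 + 1) = 0*9 = 0)
Y(j, g) = (-4 + j)**2 (Y(j, g) = ((j + 0) - 4)**2 = (j - 4)**2 = (-4 + j)**2)
Y(49, -43) - 49915 = (-4 + 49)**2 - 49915 = 45**2 - 49915 = 2025 - 49915 = -47890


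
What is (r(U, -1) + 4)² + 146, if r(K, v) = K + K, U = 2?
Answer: 210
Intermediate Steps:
r(K, v) = 2*K
(r(U, -1) + 4)² + 146 = (2*2 + 4)² + 146 = (4 + 4)² + 146 = 8² + 146 = 64 + 146 = 210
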